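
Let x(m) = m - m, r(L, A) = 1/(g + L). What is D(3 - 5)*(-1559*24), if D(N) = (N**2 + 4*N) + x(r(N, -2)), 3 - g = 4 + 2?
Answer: 149664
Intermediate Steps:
g = -3 (g = 3 - (4 + 2) = 3 - 1*6 = 3 - 6 = -3)
r(L, A) = 1/(-3 + L)
x(m) = 0
D(N) = N**2 + 4*N (D(N) = (N**2 + 4*N) + 0 = N**2 + 4*N)
D(3 - 5)*(-1559*24) = ((3 - 5)*(4 + (3 - 5)))*(-1559*24) = -2*(4 - 2)*(-37416) = -2*2*(-37416) = -4*(-37416) = 149664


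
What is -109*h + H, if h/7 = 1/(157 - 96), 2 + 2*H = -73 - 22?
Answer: -7443/122 ≈ -61.008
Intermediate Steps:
H = -97/2 (H = -1 + (-73 - 22)/2 = -1 + (½)*(-95) = -1 - 95/2 = -97/2 ≈ -48.500)
h = 7/61 (h = 7/(157 - 96) = 7/61 ≈ 0.11475)
-109*h + H = -109*7/61 - 97/2 = -763/61 - 97/2 = -7443/122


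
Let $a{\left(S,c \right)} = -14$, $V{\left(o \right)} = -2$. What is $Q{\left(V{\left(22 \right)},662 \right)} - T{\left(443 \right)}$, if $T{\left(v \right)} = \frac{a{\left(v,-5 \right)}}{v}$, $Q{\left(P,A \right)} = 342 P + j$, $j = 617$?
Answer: $- \frac{29667}{443} \approx -66.968$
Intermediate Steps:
$Q{\left(P,A \right)} = 617 + 342 P$ ($Q{\left(P,A \right)} = 342 P + 617 = 617 + 342 P$)
$T{\left(v \right)} = - \frac{14}{v}$
$Q{\left(V{\left(22 \right)},662 \right)} - T{\left(443 \right)} = \left(617 + 342 \left(-2\right)\right) - - \frac{14}{443} = \left(617 - 684\right) - \left(-14\right) \frac{1}{443} = -67 - - \frac{14}{443} = -67 + \frac{14}{443} = - \frac{29667}{443}$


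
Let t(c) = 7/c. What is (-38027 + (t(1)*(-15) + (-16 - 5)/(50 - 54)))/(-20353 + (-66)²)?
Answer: 8971/3764 ≈ 2.3834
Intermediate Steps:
(-38027 + (t(1)*(-15) + (-16 - 5)/(50 - 54)))/(-20353 + (-66)²) = (-38027 + ((7/1)*(-15) + (-16 - 5)/(50 - 54)))/(-20353 + (-66)²) = (-38027 + ((7*1)*(-15) - 21/(-4)))/(-20353 + 4356) = (-38027 + (7*(-15) - 21*(-¼)))/(-15997) = (-38027 + (-105 + 21/4))*(-1/15997) = (-38027 - 399/4)*(-1/15997) = -152507/4*(-1/15997) = 8971/3764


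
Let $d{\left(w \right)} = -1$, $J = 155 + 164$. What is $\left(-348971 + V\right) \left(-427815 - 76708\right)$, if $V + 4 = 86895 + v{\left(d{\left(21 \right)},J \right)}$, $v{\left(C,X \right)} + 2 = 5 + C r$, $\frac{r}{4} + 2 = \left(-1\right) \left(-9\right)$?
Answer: $132238000915$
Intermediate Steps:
$J = 319$
$r = 28$ ($r = -8 + 4 \left(\left(-1\right) \left(-9\right)\right) = -8 + 4 \cdot 9 = -8 + 36 = 28$)
$v{\left(C,X \right)} = 3 + 28 C$ ($v{\left(C,X \right)} = -2 + \left(5 + C 28\right) = -2 + \left(5 + 28 C\right) = 3 + 28 C$)
$V = 86866$ ($V = -4 + \left(86895 + \left(3 + 28 \left(-1\right)\right)\right) = -4 + \left(86895 + \left(3 - 28\right)\right) = -4 + \left(86895 - 25\right) = -4 + 86870 = 86866$)
$\left(-348971 + V\right) \left(-427815 - 76708\right) = \left(-348971 + 86866\right) \left(-427815 - 76708\right) = \left(-262105\right) \left(-504523\right) = 132238000915$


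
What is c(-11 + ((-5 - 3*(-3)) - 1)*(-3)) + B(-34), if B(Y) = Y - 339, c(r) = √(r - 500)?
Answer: -373 + 2*I*√130 ≈ -373.0 + 22.803*I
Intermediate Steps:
c(r) = √(-500 + r)
B(Y) = -339 + Y
c(-11 + ((-5 - 3*(-3)) - 1)*(-3)) + B(-34) = √(-500 + (-11 + ((-5 - 3*(-3)) - 1)*(-3))) + (-339 - 34) = √(-500 + (-11 + ((-5 + 9) - 1)*(-3))) - 373 = √(-500 + (-11 + (4 - 1)*(-3))) - 373 = √(-500 + (-11 + 3*(-3))) - 373 = √(-500 + (-11 - 9)) - 373 = √(-500 - 20) - 373 = √(-520) - 373 = 2*I*√130 - 373 = -373 + 2*I*√130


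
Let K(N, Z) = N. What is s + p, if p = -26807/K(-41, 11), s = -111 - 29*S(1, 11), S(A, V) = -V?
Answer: 35335/41 ≈ 861.83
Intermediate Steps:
s = 208 (s = -111 - (-29)*11 = -111 - 29*(-11) = -111 + 319 = 208)
p = 26807/41 (p = -26807/(-41) = -26807*(-1/41) = 26807/41 ≈ 653.83)
s + p = 208 + 26807/41 = 35335/41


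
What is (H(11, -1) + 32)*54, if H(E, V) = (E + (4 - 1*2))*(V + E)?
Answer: 8748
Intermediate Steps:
H(E, V) = (2 + E)*(E + V) (H(E, V) = (E + (4 - 2))*(E + V) = (E + 2)*(E + V) = (2 + E)*(E + V))
(H(11, -1) + 32)*54 = ((11**2 + 2*11 + 2*(-1) + 11*(-1)) + 32)*54 = ((121 + 22 - 2 - 11) + 32)*54 = (130 + 32)*54 = 162*54 = 8748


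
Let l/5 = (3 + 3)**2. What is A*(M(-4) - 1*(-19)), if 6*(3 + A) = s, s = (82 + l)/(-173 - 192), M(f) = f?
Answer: -3416/73 ≈ -46.794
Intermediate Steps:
l = 180 (l = 5*(3 + 3)**2 = 5*6**2 = 5*36 = 180)
s = -262/365 (s = (82 + 180)/(-173 - 192) = 262/(-365) = 262*(-1/365) = -262/365 ≈ -0.71781)
A = -3416/1095 (A = -3 + (1/6)*(-262/365) = -3 - 131/1095 = -3416/1095 ≈ -3.1196)
A*(M(-4) - 1*(-19)) = -3416*(-4 - 1*(-19))/1095 = -3416*(-4 + 19)/1095 = -3416/1095*15 = -3416/73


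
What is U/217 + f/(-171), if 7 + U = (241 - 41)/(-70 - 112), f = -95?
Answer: 92102/177723 ≈ 0.51823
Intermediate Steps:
U = -737/91 (U = -7 + (241 - 41)/(-70 - 112) = -7 + 200/(-182) = -7 + 200*(-1/182) = -7 - 100/91 = -737/91 ≈ -8.0989)
U/217 + f/(-171) = -737/91/217 - 95/(-171) = -737/91*1/217 - 95*(-1/171) = -737/19747 + 5/9 = 92102/177723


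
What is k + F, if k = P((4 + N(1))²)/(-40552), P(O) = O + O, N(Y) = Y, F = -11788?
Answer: -239013513/20276 ≈ -11788.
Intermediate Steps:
P(O) = 2*O
k = -25/20276 (k = (2*(4 + 1)²)/(-40552) = (2*5²)*(-1/40552) = (2*25)*(-1/40552) = 50*(-1/40552) = -25/20276 ≈ -0.0012330)
k + F = -25/20276 - 11788 = -239013513/20276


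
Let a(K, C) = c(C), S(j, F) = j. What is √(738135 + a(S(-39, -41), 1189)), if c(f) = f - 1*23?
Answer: √739301 ≈ 859.83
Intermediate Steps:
c(f) = -23 + f (c(f) = f - 23 = -23 + f)
a(K, C) = -23 + C
√(738135 + a(S(-39, -41), 1189)) = √(738135 + (-23 + 1189)) = √(738135 + 1166) = √739301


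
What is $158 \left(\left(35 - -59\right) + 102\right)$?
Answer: $30968$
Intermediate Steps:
$158 \left(\left(35 - -59\right) + 102\right) = 158 \left(\left(35 + 59\right) + 102\right) = 158 \left(94 + 102\right) = 158 \cdot 196 = 30968$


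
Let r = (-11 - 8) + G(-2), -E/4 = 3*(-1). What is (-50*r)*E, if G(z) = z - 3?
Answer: 14400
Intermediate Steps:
E = 12 (E = -12*(-1) = -4*(-3) = 12)
G(z) = -3 + z
r = -24 (r = (-11 - 8) + (-3 - 2) = -19 - 5 = -24)
(-50*r)*E = -50*(-24)*12 = 1200*12 = 14400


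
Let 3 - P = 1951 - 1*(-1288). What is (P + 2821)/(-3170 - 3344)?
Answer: 415/6514 ≈ 0.063709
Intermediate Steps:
P = -3236 (P = 3 - (1951 - 1*(-1288)) = 3 - (1951 + 1288) = 3 - 1*3239 = 3 - 3239 = -3236)
(P + 2821)/(-3170 - 3344) = (-3236 + 2821)/(-3170 - 3344) = -415/(-6514) = -415*(-1/6514) = 415/6514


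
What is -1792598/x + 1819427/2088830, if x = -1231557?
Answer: 67248994811/28904642790 ≈ 2.3266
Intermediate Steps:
-1792598/x + 1819427/2088830 = -1792598/(-1231557) + 1819427/2088830 = -1792598*(-1/1231557) + 1819427*(1/2088830) = 1792598/1231557 + 20443/23470 = 67248994811/28904642790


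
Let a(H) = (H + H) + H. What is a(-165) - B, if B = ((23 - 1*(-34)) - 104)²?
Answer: -2704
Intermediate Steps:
a(H) = 3*H (a(H) = 2*H + H = 3*H)
B = 2209 (B = ((23 + 34) - 104)² = (57 - 104)² = (-47)² = 2209)
a(-165) - B = 3*(-165) - 1*2209 = -495 - 2209 = -2704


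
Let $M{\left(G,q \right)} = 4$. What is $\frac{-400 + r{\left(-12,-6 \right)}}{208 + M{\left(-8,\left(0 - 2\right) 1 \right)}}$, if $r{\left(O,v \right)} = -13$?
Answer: $- \frac{413}{212} \approx -1.9481$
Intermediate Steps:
$\frac{-400 + r{\left(-12,-6 \right)}}{208 + M{\left(-8,\left(0 - 2\right) 1 \right)}} = \frac{-400 - 13}{208 + 4} = - \frac{413}{212}$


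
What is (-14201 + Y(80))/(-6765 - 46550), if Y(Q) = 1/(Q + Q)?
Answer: 2272159/8530400 ≈ 0.26636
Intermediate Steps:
Y(Q) = 1/(2*Q)
(-14201 + Y(80))/(-6765 - 46550) = (-14201 + (½)/80)/(-6765 - 46550) = (-14201 + (½)*(1/80))/(-53315) = (-14201 + 1/160)*(-1/53315) = -2272159/160*(-1/53315) = 2272159/8530400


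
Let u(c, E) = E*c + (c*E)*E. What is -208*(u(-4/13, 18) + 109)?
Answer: -784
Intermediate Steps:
u(c, E) = E*c + c*E² (u(c, E) = E*c + (E*c)*E = E*c + c*E²)
-208*(u(-4/13, 18) + 109) = -208*(18*(-4/13)*(1 + 18) + 109) = -208*(18*(-4*1/13)*19 + 109) = -208*(18*(-4/13)*19 + 109) = -208*(-1368/13 + 109) = -208*49/13 = -784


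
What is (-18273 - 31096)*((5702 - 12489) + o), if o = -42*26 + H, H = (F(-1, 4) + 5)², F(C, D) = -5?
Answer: 388978351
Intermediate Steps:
H = 0 (H = (-5 + 5)² = 0² = 0)
o = -1092 (o = -42*26 + 0 = -1092 + 0 = -1092)
(-18273 - 31096)*((5702 - 12489) + o) = (-18273 - 31096)*((5702 - 12489) - 1092) = -49369*(-6787 - 1092) = -49369*(-7879) = 388978351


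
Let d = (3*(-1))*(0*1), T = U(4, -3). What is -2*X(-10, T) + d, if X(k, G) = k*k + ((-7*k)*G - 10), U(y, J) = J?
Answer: 240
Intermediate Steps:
T = -3
X(k, G) = -10 + k**2 - 7*G*k (X(k, G) = k**2 + (-7*G*k - 10) = k**2 + (-10 - 7*G*k) = -10 + k**2 - 7*G*k)
d = 0 (d = -3*0 = 0)
-2*X(-10, T) + d = -2*(-10 + (-10)**2 - 7*(-3)*(-10)) + 0 = -2*(-10 + 100 - 210) + 0 = -2*(-120) + 0 = 240 + 0 = 240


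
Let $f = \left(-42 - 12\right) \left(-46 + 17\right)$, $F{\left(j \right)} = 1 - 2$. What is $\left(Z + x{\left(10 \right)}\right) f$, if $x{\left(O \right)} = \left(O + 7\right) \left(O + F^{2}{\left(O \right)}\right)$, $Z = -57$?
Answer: $203580$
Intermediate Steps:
$F{\left(j \right)} = -1$ ($F{\left(j \right)} = 1 - 2 = -1$)
$f = 1566$ ($f = \left(-54\right) \left(-29\right) = 1566$)
$x{\left(O \right)} = \left(1 + O\right) \left(7 + O\right)$ ($x{\left(O \right)} = \left(O + 7\right) \left(O + \left(-1\right)^{2}\right) = \left(7 + O\right) \left(O + 1\right) = \left(7 + O\right) \left(1 + O\right) = \left(1 + O\right) \left(7 + O\right)$)
$\left(Z + x{\left(10 \right)}\right) f = \left(-57 + \left(7 + 10^{2} + 8 \cdot 10\right)\right) 1566 = \left(-57 + \left(7 + 100 + 80\right)\right) 1566 = \left(-57 + 187\right) 1566 = 130 \cdot 1566 = 203580$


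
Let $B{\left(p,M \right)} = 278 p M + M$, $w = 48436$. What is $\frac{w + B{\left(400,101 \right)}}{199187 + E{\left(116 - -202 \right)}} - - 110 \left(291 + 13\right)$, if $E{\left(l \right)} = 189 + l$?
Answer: $\frac{6689047097}{199694} \approx 33497.0$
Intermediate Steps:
$B{\left(p,M \right)} = M + 278 M p$ ($B{\left(p,M \right)} = 278 M p + M = M + 278 M p$)
$\frac{w + B{\left(400,101 \right)}}{199187 + E{\left(116 - -202 \right)}} - - 110 \left(291 + 13\right) = \frac{48436 + 101 \left(1 + 278 \cdot 400\right)}{199187 + \left(189 + \left(116 - -202\right)\right)} - - 110 \left(291 + 13\right) = \frac{48436 + 101 \left(1 + 111200\right)}{199187 + \left(189 + \left(116 + 202\right)\right)} - \left(-110\right) 304 = \frac{48436 + 101 \cdot 111201}{199187 + \left(189 + 318\right)} - -33440 = \frac{48436 + 11231301}{199187 + 507} + 33440 = \frac{11279737}{199694} + 33440 = \frac{6689047097}{199694}$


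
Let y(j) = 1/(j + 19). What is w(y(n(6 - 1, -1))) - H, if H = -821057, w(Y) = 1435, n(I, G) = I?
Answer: 822492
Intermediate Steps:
y(j) = 1/(19 + j)
w(y(n(6 - 1, -1))) - H = 1435 - 1*(-821057) = 1435 + 821057 = 822492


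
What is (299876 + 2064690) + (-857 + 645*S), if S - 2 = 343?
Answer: 2586234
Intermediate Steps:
S = 345 (S = 2 + 343 = 345)
(299876 + 2064690) + (-857 + 645*S) = (299876 + 2064690) + (-857 + 645*345) = 2364566 + (-857 + 222525) = 2364566 + 221668 = 2586234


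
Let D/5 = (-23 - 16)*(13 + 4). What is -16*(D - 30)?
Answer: 53520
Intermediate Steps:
D = -3315 (D = 5*((-23 - 16)*(13 + 4)) = 5*(-39*17) = 5*(-663) = -3315)
-16*(D - 30) = -16*(-3315 - 30) = -16*(-3345) = 53520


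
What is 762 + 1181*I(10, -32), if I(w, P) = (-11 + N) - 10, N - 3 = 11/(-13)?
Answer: -279439/13 ≈ -21495.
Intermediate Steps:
N = 28/13 (N = 3 + 11/(-13) = 3 + 11*(-1/13) = 3 - 11/13 = 28/13 ≈ 2.1538)
I(w, P) = -245/13 (I(w, P) = (-11 + 28/13) - 10 = -115/13 - 10 = -245/13)
762 + 1181*I(10, -32) = 762 + 1181*(-245/13) = 762 - 289345/13 = -279439/13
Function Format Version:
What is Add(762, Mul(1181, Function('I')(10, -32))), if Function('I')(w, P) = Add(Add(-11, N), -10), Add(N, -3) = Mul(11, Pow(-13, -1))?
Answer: Rational(-279439, 13) ≈ -21495.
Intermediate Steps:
N = Rational(28, 13) (N = Add(3, Mul(11, Pow(-13, -1))) = Add(3, Mul(11, Rational(-1, 13))) = Add(3, Rational(-11, 13)) = Rational(28, 13) ≈ 2.1538)
Function('I')(w, P) = Rational(-245, 13) (Function('I')(w, P) = Add(Add(-11, Rational(28, 13)), -10) = Add(Rational(-115, 13), -10) = Rational(-245, 13))
Add(762, Mul(1181, Function('I')(10, -32))) = Add(762, Mul(1181, Rational(-245, 13))) = Add(762, Rational(-289345, 13)) = Rational(-279439, 13)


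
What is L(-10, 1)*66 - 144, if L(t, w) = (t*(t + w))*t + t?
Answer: -60204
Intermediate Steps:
L(t, w) = t + t²*(t + w) (L(t, w) = t²*(t + w) + t = t + t²*(t + w))
L(-10, 1)*66 - 144 = -10*(1 + (-10)² - 10*1)*66 - 144 = -10*(1 + 100 - 10)*66 - 144 = -10*91*66 - 144 = -910*66 - 144 = -60060 - 144 = -60204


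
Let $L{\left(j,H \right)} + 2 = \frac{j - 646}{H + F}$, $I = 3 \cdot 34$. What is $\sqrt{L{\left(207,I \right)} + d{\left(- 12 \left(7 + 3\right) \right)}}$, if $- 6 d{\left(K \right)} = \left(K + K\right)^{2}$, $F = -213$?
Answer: $\frac{i \sqrt{118257513}}{111} \approx 97.97 i$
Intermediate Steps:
$I = 102$
$L{\left(j,H \right)} = -2 + \frac{-646 + j}{-213 + H}$ ($L{\left(j,H \right)} = -2 + \frac{j - 646}{H - 213} = -2 + \frac{-646 + j}{-213 + H}$)
$d{\left(K \right)} = - \frac{2 K^{2}}{3}$ ($d{\left(K \right)} = - \frac{\left(K + K\right)^{2}}{6} = - \frac{\left(2 K\right)^{2}}{6} = - \frac{4 K^{2}}{6} = - \frac{2 K^{2}}{3}$)
$\sqrt{L{\left(207,I \right)} + d{\left(- 12 \left(7 + 3\right) \right)}} = \sqrt{\frac{-220 + 207 - 204}{-213 + 102} - \frac{2 \left(- 12 \left(7 + 3\right)\right)^{2}}{3}} = \sqrt{\frac{-220 + 207 - 204}{-111} - \frac{2 \left(\left(-12\right) 10\right)^{2}}{3}} = \sqrt{\left(- \frac{1}{111}\right) \left(-217\right) - \frac{2 \left(-120\right)^{2}}{3}} = \sqrt{\frac{217}{111} - 9600} = \sqrt{- \frac{1065383}{111}} = \frac{i \sqrt{118257513}}{111}$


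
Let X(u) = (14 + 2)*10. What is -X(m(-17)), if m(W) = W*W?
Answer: -160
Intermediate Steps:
m(W) = W**2
X(u) = 160 (X(u) = 16*10 = 160)
-X(m(-17)) = -1*160 = -160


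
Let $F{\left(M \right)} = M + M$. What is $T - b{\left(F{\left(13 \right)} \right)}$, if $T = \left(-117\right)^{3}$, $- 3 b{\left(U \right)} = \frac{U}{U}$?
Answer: $- \frac{4804838}{3} \approx -1.6016 \cdot 10^{6}$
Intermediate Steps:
$F{\left(M \right)} = 2 M$
$b{\left(U \right)} = - \frac{1}{3}$ ($b{\left(U \right)} = - \frac{U \frac{1}{U}}{3} = \left(- \frac{1}{3}\right) 1 = - \frac{1}{3}$)
$T = -1601613$
$T - b{\left(F{\left(13 \right)} \right)} = -1601613 - - \frac{1}{3} = -1601613 + \frac{1}{3} = - \frac{4804838}{3}$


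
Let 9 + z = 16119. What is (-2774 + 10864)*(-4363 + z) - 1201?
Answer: 95032029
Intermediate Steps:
z = 16110 (z = -9 + 16119 = 16110)
(-2774 + 10864)*(-4363 + z) - 1201 = (-2774 + 10864)*(-4363 + 16110) - 1201 = 8090*11747 - 1201 = 95033230 - 1201 = 95032029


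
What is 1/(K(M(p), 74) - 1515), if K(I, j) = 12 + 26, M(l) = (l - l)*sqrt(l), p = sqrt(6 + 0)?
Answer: -1/1477 ≈ -0.00067705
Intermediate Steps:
p = sqrt(6) ≈ 2.4495
M(l) = 0 (M(l) = 0*sqrt(l) = 0)
K(I, j) = 38
1/(K(M(p), 74) - 1515) = 1/(38 - 1515) = 1/(-1477) = -1/1477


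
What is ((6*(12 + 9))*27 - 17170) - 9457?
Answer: -23225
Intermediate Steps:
((6*(12 + 9))*27 - 17170) - 9457 = ((6*21)*27 - 17170) - 9457 = (126*27 - 17170) - 9457 = (3402 - 17170) - 9457 = -13768 - 9457 = -23225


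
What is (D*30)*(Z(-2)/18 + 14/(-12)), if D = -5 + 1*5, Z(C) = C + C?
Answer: 0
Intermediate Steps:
Z(C) = 2*C
D = 0 (D = -5 + 5 = 0)
(D*30)*(Z(-2)/18 + 14/(-12)) = (0*30)*((2*(-2))/18 + 14/(-12)) = 0*(-4*1/18 + 14*(-1/12)) = 0*(-2/9 - 7/6) = 0*(-25/18) = 0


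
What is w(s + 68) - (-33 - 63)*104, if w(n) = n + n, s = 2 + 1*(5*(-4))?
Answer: 10084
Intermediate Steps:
s = -18 (s = 2 + 1*(-20) = 2 - 20 = -18)
w(n) = 2*n
w(s + 68) - (-33 - 63)*104 = 2*(-18 + 68) - (-33 - 63)*104 = 2*50 - (-96)*104 = 100 - 1*(-9984) = 100 + 9984 = 10084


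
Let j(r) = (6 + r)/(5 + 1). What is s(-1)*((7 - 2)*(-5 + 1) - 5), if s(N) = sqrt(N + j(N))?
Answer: -25*I*sqrt(6)/6 ≈ -10.206*I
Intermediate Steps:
j(r) = 1 + r/6 (j(r) = (6 + r)/6 = (6 + r)*(1/6) = 1 + r/6)
s(N) = sqrt(1 + 7*N/6) (s(N) = sqrt(N + (1 + N/6)) = sqrt(1 + 7*N/6))
s(-1)*((7 - 2)*(-5 + 1) - 5) = (sqrt(36 + 42*(-1))/6)*((7 - 2)*(-5 + 1) - 5) = (sqrt(36 - 42)/6)*(5*(-4) - 5) = (sqrt(-6)/6)*(-20 - 5) = ((I*sqrt(6))/6)*(-25) = (I*sqrt(6)/6)*(-25) = -25*I*sqrt(6)/6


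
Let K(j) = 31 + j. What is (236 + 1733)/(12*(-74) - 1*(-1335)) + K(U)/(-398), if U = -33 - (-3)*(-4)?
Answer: 394960/88953 ≈ 4.4401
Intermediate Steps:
U = -45 (U = -33 - 1*12 = -33 - 12 = -45)
(236 + 1733)/(12*(-74) - 1*(-1335)) + K(U)/(-398) = (236 + 1733)/(12*(-74) - 1*(-1335)) + (31 - 45)/(-398) = 1969/(-888 + 1335) - 14*(-1/398) = 1969/447 + 7/199 = 394960/88953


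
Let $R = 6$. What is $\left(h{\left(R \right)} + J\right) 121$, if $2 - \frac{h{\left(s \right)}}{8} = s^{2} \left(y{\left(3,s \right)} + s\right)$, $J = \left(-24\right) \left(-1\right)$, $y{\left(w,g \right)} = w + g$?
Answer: $-517880$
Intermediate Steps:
$y{\left(w,g \right)} = g + w$
$J = 24$
$h{\left(s \right)} = 16 - 8 s^{2} \left(3 + 2 s\right)$ ($h{\left(s \right)} = 16 - 8 s^{2} \left(\left(s + 3\right) + s\right) = 16 - 8 s^{2} \left(\left(3 + s\right) + s\right) = 16 - 8 s^{2} \left(3 + 2 s\right)$)
$\left(h{\left(R \right)} + J\right) 121 = \left(\left(16 - 24 \cdot 6^{2} - 16 \cdot 6^{3}\right) + 24\right) 121 = \left(\left(16 - 864 - 3456\right) + 24\right) 121 = \left(-4304 + 24\right) 121 = \left(-4280\right) 121 = -517880$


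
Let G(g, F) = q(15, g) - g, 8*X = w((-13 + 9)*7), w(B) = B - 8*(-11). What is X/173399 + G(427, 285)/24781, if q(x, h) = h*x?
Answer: 2073530159/8594001238 ≈ 0.24128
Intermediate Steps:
w(B) = 88 + B (w(B) = B + 88 = 88 + B)
X = 15/2 (X = (88 + (-13 + 9)*7)/8 = (88 - 4*7)/8 = (88 - 28)/8 = (⅛)*60 = 15/2 ≈ 7.5000)
G(g, F) = 14*g (G(g, F) = g*15 - g = 15*g - g = 14*g)
X/173399 + G(427, 285)/24781 = (15/2)/173399 + (14*427)/24781 = (15/2)*(1/173399) + 5978*(1/24781) = 15/346798 + 5978/24781 = 2073530159/8594001238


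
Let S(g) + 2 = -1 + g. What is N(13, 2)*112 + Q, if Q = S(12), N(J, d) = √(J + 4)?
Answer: 9 + 112*√17 ≈ 470.79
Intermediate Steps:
S(g) = -3 + g (S(g) = -2 + (-1 + g) = -3 + g)
N(J, d) = √(4 + J)
Q = 9 (Q = -3 + 12 = 9)
N(13, 2)*112 + Q = √(4 + 13)*112 + 9 = √17*112 + 9 = 112*√17 + 9 = 9 + 112*√17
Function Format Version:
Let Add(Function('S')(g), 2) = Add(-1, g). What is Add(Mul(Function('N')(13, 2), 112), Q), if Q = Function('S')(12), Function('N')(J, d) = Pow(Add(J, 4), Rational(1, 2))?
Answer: Add(9, Mul(112, Pow(17, Rational(1, 2)))) ≈ 470.79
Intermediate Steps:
Function('S')(g) = Add(-3, g) (Function('S')(g) = Add(-2, Add(-1, g)) = Add(-3, g))
Function('N')(J, d) = Pow(Add(4, J), Rational(1, 2))
Q = 9 (Q = Add(-3, 12) = 9)
Add(Mul(Function('N')(13, 2), 112), Q) = Add(Mul(Pow(Add(4, 13), Rational(1, 2)), 112), 9) = Add(Mul(Pow(17, Rational(1, 2)), 112), 9) = Add(Mul(112, Pow(17, Rational(1, 2))), 9) = Add(9, Mul(112, Pow(17, Rational(1, 2))))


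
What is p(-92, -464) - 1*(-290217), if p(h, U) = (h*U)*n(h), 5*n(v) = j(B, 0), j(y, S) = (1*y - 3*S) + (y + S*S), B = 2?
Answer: 1621837/5 ≈ 3.2437e+5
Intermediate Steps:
j(y, S) = S² - 3*S + 2*y (j(y, S) = (y - 3*S) + (y + S²) = S² - 3*S + 2*y)
n(v) = ⅘ (n(v) = (0² - 3*0 + 2*2)/5 = (0 + 0 + 4)/5 = (⅕)*4 = ⅘)
p(h, U) = 4*U*h/5 (p(h, U) = (h*U)*(⅘) = (U*h)*(⅘) = 4*U*h/5)
p(-92, -464) - 1*(-290217) = (⅘)*(-464)*(-92) - 1*(-290217) = 170752/5 + 290217 = 1621837/5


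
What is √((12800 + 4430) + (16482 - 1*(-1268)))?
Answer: 2*√8745 ≈ 187.03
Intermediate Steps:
√((12800 + 4430) + (16482 - 1*(-1268))) = √(17230 + (16482 + 1268)) = √(17230 + 17750) = √34980 = 2*√8745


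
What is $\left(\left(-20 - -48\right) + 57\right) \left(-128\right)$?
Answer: $-10880$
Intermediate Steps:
$\left(\left(-20 - -48\right) + 57\right) \left(-128\right) = \left(\left(-20 + 48\right) + 57\right) \left(-128\right) = \left(28 + 57\right) \left(-128\right) = 85 \left(-128\right) = -10880$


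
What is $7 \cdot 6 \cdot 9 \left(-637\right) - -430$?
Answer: $-240356$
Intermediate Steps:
$7 \cdot 6 \cdot 9 \left(-637\right) - -430 = 42 \cdot 9 \left(-637\right) + 430 = 378 \left(-637\right) + 430 = -240786 + 430 = -240356$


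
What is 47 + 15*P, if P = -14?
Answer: -163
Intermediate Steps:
47 + 15*P = 47 + 15*(-14) = 47 - 210 = -163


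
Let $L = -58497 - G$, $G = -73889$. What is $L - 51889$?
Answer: $-36497$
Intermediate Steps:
$L = 15392$ ($L = -58497 - -73889 = -58497 + 73889 = 15392$)
$L - 51889 = 15392 - 51889 = -36497$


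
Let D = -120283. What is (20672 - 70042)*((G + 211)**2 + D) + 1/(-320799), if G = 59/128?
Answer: 9804372891924568453/2627985408 ≈ 3.7308e+9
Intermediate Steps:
G = 59/128 (G = 59*(1/128) = 59/128 ≈ 0.46094)
(20672 - 70042)*((G + 211)**2 + D) + 1/(-320799) = (20672 - 70042)*((59/128 + 211)**2 - 120283) + 1/(-320799) = -49370*((27067/128)**2 - 120283) - 1/320799 = -49370*(732622489/16384 - 120283) - 1/320799 = -49370*(-1238094183/16384) - 1/320799 = 30562354907355/8192 - 1/320799 = 9804372891924568453/2627985408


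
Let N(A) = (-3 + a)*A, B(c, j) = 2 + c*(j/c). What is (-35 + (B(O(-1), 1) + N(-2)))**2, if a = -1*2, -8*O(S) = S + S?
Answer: 484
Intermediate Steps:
O(S) = -S/4 (O(S) = -(S + S)/8 = -S/4)
a = -2
B(c, j) = 2 + j
N(A) = -5*A (N(A) = (-3 - 2)*A = -5*A)
(-35 + (B(O(-1), 1) + N(-2)))**2 = (-35 + ((2 + 1) - 5*(-2)))**2 = (-35 + (3 + 10))**2 = (-35 + 13)**2 = (-22)**2 = 484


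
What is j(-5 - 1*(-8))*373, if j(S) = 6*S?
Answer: 6714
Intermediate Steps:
j(-5 - 1*(-8))*373 = (6*(-5 - 1*(-8)))*373 = (6*(-5 + 8))*373 = (6*3)*373 = 18*373 = 6714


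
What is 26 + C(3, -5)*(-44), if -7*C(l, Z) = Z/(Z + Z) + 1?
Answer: 248/7 ≈ 35.429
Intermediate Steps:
C(l, Z) = -3/14 (C(l, Z) = -(Z/(Z + Z) + 1)/7 = -(Z/((2*Z)) + 1)/7 = -((1/(2*Z))*Z + 1)/7 = -(1/2 + 1)/7 = -1/7*3/2 = -3/14)
26 + C(3, -5)*(-44) = 26 - 3/14*(-44) = 26 + 66/7 = 248/7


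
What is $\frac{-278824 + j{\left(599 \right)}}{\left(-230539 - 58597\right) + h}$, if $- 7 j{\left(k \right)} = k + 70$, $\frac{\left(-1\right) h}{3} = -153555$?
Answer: $- \frac{1952437}{1200703} \approx -1.6261$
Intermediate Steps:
$h = 460665$ ($h = \left(-3\right) \left(-153555\right) = 460665$)
$j{\left(k \right)} = -10 - \frac{k}{7}$ ($j{\left(k \right)} = - \frac{k + 70}{7} = - \frac{70 + k}{7} = -10 - \frac{k}{7}$)
$\frac{-278824 + j{\left(599 \right)}}{\left(-230539 - 58597\right) + h} = \frac{-278824 - \frac{669}{7}}{\left(-230539 - 58597\right) + 460665} = \frac{-278824 - \frac{669}{7}}{-289136 + 460665} = \frac{-278824 - \frac{669}{7}}{171529} = \left(- \frac{1952437}{7}\right) \frac{1}{171529} = - \frac{1952437}{1200703}$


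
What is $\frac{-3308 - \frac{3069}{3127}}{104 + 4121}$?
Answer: $- \frac{2069437}{2642315} \approx -0.78319$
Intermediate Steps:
$\frac{-3308 - \frac{3069}{3127}}{104 + 4121} = \frac{-3308 - \frac{3069}{3127}}{4225} = \left(-3308 - \frac{3069}{3127}\right) \frac{1}{4225} = \left(- \frac{10347185}{3127}\right) \frac{1}{4225} = - \frac{2069437}{2642315}$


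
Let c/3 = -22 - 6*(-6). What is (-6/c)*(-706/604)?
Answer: 353/2114 ≈ 0.16698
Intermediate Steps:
c = 42 (c = 3*(-22 - 6*(-6)) = 3*(-22 - 1*(-36)) = 3*(-22 + 36) = 3*14 = 42)
(-6/c)*(-706/604) = (-6/42)*(-706/604) = (-6*1/42)*(-706*1/604) = -⅐*(-353/302) = 353/2114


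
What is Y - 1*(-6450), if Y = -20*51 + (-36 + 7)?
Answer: 5401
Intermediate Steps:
Y = -1049 (Y = -1020 - 29 = -1049)
Y - 1*(-6450) = -1049 - 1*(-6450) = -1049 + 6450 = 5401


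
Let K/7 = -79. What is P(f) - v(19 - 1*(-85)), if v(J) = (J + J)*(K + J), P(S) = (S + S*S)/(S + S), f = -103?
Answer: 93341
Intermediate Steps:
K = -553 (K = 7*(-79) = -553)
P(S) = (S + S²)/(2*S) (P(S) = (S + S²)/((2*S)) = (S + S²)*(1/(2*S)) = (S + S²)/(2*S))
v(J) = 2*J*(-553 + J) (v(J) = (J + J)*(-553 + J) = (2*J)*(-553 + J) = 2*J*(-553 + J))
P(f) - v(19 - 1*(-85)) = (½ + (½)*(-103)) - 2*(19 - 1*(-85))*(-553 + (19 - 1*(-85))) = (½ - 103/2) - 2*(19 + 85)*(-553 + (19 + 85)) = -51 - 2*104*(-553 + 104) = -51 - 2*104*(-449) = -51 - 1*(-93392) = -51 + 93392 = 93341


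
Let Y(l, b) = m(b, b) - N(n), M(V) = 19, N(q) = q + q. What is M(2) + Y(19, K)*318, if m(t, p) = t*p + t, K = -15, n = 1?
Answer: 66163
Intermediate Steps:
m(t, p) = t + p*t (m(t, p) = p*t + t = t + p*t)
N(q) = 2*q
Y(l, b) = -2 + b*(1 + b) (Y(l, b) = b*(1 + b) - 2 = -2 + b*(1 + b))
M(2) + Y(19, K)*318 = 19 + (-2 - 15*(1 - 15))*318 = 19 + (-2 - 15*(-14))*318 = 19 + (-2 + 210)*318 = 19 + 208*318 = 19 + 66144 = 66163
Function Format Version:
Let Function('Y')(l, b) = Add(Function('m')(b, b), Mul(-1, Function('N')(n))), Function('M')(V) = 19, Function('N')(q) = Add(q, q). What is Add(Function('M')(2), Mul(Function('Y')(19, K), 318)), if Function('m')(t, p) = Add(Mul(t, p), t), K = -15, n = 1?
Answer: 66163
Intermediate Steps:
Function('m')(t, p) = Add(t, Mul(p, t)) (Function('m')(t, p) = Add(Mul(p, t), t) = Add(t, Mul(p, t)))
Function('N')(q) = Mul(2, q)
Function('Y')(l, b) = Add(-2, Mul(b, Add(1, b))) (Function('Y')(l, b) = Add(Mul(b, Add(1, b)), Mul(-1, Mul(2, 1))) = Add(Mul(b, Add(1, b)), Mul(-1, 2)) = Add(Mul(b, Add(1, b)), -2) = Add(-2, Mul(b, Add(1, b))))
Add(Function('M')(2), Mul(Function('Y')(19, K), 318)) = Add(19, Mul(Add(-2, Mul(-15, Add(1, -15))), 318)) = Add(19, Mul(Add(-2, Mul(-15, -14)), 318)) = Add(19, Mul(Add(-2, 210), 318)) = Add(19, Mul(208, 318)) = Add(19, 66144) = 66163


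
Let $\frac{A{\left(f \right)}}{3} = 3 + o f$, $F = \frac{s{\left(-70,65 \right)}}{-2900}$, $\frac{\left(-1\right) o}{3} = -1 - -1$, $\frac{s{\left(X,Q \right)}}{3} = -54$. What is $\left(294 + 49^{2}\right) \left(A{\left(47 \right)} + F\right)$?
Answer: $\frac{7077609}{290} \approx 24406.0$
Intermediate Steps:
$s{\left(X,Q \right)} = -162$ ($s{\left(X,Q \right)} = 3 \left(-54\right) = -162$)
$o = 0$ ($o = - 3 \left(-1 - -1\right) = - 3 \left(-1 + 1\right) = \left(-3\right) 0 = 0$)
$F = \frac{81}{1450}$ ($F = - \frac{162}{-2900} = \left(-162\right) \left(- \frac{1}{2900}\right) = \frac{81}{1450} \approx 0.055862$)
$A{\left(f \right)} = 9$ ($A{\left(f \right)} = 3 \left(3 + 0 f\right) = 3 \left(3 + 0\right) = 3 \cdot 3 = 9$)
$\left(294 + 49^{2}\right) \left(A{\left(47 \right)} + F\right) = \left(294 + 49^{2}\right) \left(9 + \frac{81}{1450}\right) = \left(294 + 2401\right) \frac{13131}{1450} = 2695 \cdot \frac{13131}{1450} = \frac{7077609}{290}$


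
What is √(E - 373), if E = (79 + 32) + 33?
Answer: I*√229 ≈ 15.133*I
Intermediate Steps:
E = 144 (E = 111 + 33 = 144)
√(E - 373) = √(144 - 373) = √(-229) = I*√229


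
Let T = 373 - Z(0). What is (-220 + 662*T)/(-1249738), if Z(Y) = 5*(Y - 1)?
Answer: -125008/624869 ≈ -0.20005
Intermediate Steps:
Z(Y) = -5 + 5*Y (Z(Y) = 5*(-1 + Y) = -5 + 5*Y)
T = 378 (T = 373 - (-5 + 5*0) = 373 - (-5 + 0) = 373 - 1*(-5) = 373 + 5 = 378)
(-220 + 662*T)/(-1249738) = (-220 + 662*378)/(-1249738) = (-220 + 250236)*(-1/1249738) = 250016*(-1/1249738) = -125008/624869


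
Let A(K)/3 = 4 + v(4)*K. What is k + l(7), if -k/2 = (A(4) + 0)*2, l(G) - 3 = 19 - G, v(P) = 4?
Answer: -225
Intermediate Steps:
l(G) = 22 - G (l(G) = 3 + (19 - G) = 22 - G)
A(K) = 12 + 12*K (A(K) = 3*(4 + 4*K) = 12 + 12*K)
k = -240 (k = -2*((12 + 12*4) + 0)*2 = -2*((12 + 48) + 0)*2 = -2*(60 + 0)*2 = -120*2 = -2*120 = -240)
k + l(7) = -240 + (22 - 1*7) = -240 + (22 - 7) = -240 + 15 = -225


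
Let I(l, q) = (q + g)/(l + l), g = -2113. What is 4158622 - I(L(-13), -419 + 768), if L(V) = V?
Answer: 54061204/13 ≈ 4.1586e+6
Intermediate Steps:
I(l, q) = (-2113 + q)/(2*l) (I(l, q) = (q - 2113)/(l + l) = (-2113 + q)/((2*l)) = (-2113 + q)*(1/(2*l)) = (-2113 + q)/(2*l))
4158622 - I(L(-13), -419 + 768) = 4158622 - (-2113 + (-419 + 768))/(2*(-13)) = 4158622 - (-1)*(-2113 + 349)/(2*13) = 4158622 - (-1)*(-1764)/(2*13) = 4158622 - 1*882/13 = 4158622 - 882/13 = 54061204/13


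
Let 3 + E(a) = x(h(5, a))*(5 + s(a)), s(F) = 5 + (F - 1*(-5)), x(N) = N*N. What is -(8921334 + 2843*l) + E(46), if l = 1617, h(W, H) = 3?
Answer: -13517919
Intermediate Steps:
x(N) = N²
s(F) = 10 + F (s(F) = 5 + (F + 5) = 5 + (5 + F) = 10 + F)
E(a) = 132 + 9*a (E(a) = -3 + 3²*(5 + (10 + a)) = -3 + 9*(15 + a) = -3 + (135 + 9*a) = 132 + 9*a)
-(8921334 + 2843*l) + E(46) = -2843/(1/(1617 + 3138)) + (132 + 9*46) = -2843/(1/4755) + (132 + 414) = -2843/1/4755 + 546 = -2843*4755 + 546 = -13518465 + 546 = -13517919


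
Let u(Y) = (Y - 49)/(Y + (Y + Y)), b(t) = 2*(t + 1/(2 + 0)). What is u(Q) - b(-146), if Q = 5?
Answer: 4321/15 ≈ 288.07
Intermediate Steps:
b(t) = 1 + 2*t (b(t) = 2*(t + 1/2) = 2*(1/2 + t) = 1 + 2*t)
u(Y) = (-49 + Y)/(3*Y) (u(Y) = (-49 + Y)/(Y + 2*Y) = (-49 + Y)/((3*Y)) = (-49 + Y)*(1/(3*Y)) = (-49 + Y)/(3*Y))
u(Q) - b(-146) = (1/3)*(-49 + 5)/5 - (1 + 2*(-146)) = (1/3)*(1/5)*(-44) - (1 - 292) = -44/15 - 1*(-291) = -44/15 + 291 = 4321/15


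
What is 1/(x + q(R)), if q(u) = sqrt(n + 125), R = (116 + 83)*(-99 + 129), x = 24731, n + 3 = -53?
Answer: 24731/611622292 - sqrt(69)/611622292 ≈ 4.0421e-5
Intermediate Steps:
n = -56 (n = -3 - 53 = -56)
R = 5970 (R = 199*30 = 5970)
q(u) = sqrt(69) (q(u) = sqrt(-56 + 125) = sqrt(69))
1/(x + q(R)) = 1/(24731 + sqrt(69))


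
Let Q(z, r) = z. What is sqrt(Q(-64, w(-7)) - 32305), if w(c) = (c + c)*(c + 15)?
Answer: I*sqrt(32369) ≈ 179.91*I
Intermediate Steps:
w(c) = 2*c*(15 + c) (w(c) = (2*c)*(15 + c) = 2*c*(15 + c))
sqrt(Q(-64, w(-7)) - 32305) = sqrt(-64 - 32305) = sqrt(-32369) = I*sqrt(32369)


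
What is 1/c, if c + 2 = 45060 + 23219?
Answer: 1/68277 ≈ 1.4646e-5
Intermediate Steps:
c = 68277 (c = -2 + (45060 + 23219) = -2 + 68279 = 68277)
1/c = 1/68277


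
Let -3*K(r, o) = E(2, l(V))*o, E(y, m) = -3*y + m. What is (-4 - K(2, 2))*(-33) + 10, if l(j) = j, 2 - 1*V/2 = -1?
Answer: 142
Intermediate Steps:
V = 6 (V = 4 - 2*(-1) = 4 + 2 = 6)
E(y, m) = m - 3*y
K(r, o) = 0 (K(r, o) = -(6 - 3*2)*o/3 = -(6 - 6)*o/3 = -0*o = -1/3*0 = 0)
(-4 - K(2, 2))*(-33) + 10 = (-4 - 1*0)*(-33) + 10 = (-4 + 0)*(-33) + 10 = -4*(-33) + 10 = 132 + 10 = 142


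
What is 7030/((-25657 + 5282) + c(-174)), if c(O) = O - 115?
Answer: -3515/10332 ≈ -0.34021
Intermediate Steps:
c(O) = -115 + O
7030/((-25657 + 5282) + c(-174)) = 7030/((-25657 + 5282) + (-115 - 174)) = 7030/(-20375 - 289) = 7030/(-20664) = 7030*(-1/20664) = -3515/10332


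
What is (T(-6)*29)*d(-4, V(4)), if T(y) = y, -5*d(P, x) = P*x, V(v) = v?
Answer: -2784/5 ≈ -556.80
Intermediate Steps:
d(P, x) = -P*x/5
(T(-6)*29)*d(-4, V(4)) = (-6*29)*(-⅕*(-4)*4) = -174*16/5 = -2784/5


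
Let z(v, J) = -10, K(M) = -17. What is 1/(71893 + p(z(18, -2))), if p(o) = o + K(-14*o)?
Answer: 1/71866 ≈ 1.3915e-5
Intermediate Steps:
p(o) = -17 + o (p(o) = o - 17 = -17 + o)
1/(71893 + p(z(18, -2))) = 1/(71893 + (-17 - 10)) = 1/(71893 - 27) = 1/71866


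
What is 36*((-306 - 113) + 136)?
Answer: -10188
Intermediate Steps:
36*((-306 - 113) + 136) = 36*(-419 + 136) = 36*(-283) = -10188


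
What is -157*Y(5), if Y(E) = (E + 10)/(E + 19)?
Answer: -785/8 ≈ -98.125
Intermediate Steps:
Y(E) = (10 + E)/(19 + E)
-157*Y(5) = -157*(10 + 5)/(19 + 5) = -157*15/24 = -157*5/8 = -785/8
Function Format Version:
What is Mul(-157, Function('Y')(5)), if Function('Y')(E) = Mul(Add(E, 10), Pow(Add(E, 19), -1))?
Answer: Rational(-785, 8) ≈ -98.125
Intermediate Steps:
Function('Y')(E) = Mul(Pow(Add(19, E), -1), Add(10, E)) (Function('Y')(E) = Mul(Add(10, E), Pow(Add(19, E), -1)) = Mul(Pow(Add(19, E), -1), Add(10, E)))
Mul(-157, Function('Y')(5)) = Mul(-157, Mul(Pow(Add(19, 5), -1), Add(10, 5))) = Mul(-157, Mul(Pow(24, -1), 15)) = Mul(-157, Mul(Rational(1, 24), 15)) = Mul(-157, Rational(5, 8)) = Rational(-785, 8)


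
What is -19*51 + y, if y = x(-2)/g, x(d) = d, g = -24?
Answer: -11627/12 ≈ -968.92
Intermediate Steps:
y = 1/12 (y = -2/(-24) = -2*(-1/24) = 1/12 ≈ 0.083333)
-19*51 + y = -19*51 + 1/12 = -969 + 1/12 = -11627/12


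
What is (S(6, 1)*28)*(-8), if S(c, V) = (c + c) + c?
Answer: -4032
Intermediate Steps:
S(c, V) = 3*c (S(c, V) = 2*c + c = 3*c)
(S(6, 1)*28)*(-8) = ((3*6)*28)*(-8) = (18*28)*(-8) = 504*(-8) = -4032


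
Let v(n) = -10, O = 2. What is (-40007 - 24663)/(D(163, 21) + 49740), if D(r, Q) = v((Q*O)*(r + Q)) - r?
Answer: -64670/49567 ≈ -1.3047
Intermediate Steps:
D(r, Q) = -10 - r
(-40007 - 24663)/(D(163, 21) + 49740) = (-40007 - 24663)/((-10 - 1*163) + 49740) = -64670/((-10 - 163) + 49740) = -64670/(-173 + 49740) = -64670/49567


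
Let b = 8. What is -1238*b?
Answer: -9904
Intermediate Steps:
-1238*b = -1238*8 = -9904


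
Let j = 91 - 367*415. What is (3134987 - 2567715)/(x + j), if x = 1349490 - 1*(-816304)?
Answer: 141818/503395 ≈ 0.28172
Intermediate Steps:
j = -152214 (j = 91 - 152305 = -152214)
x = 2165794 (x = 1349490 + 816304 = 2165794)
(3134987 - 2567715)/(x + j) = (3134987 - 2567715)/(2165794 - 152214) = 567272/2013580 = 567272*(1/2013580) = 141818/503395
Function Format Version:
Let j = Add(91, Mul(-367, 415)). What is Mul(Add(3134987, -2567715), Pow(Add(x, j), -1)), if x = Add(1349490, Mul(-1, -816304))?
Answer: Rational(141818, 503395) ≈ 0.28172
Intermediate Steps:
j = -152214 (j = Add(91, -152305) = -152214)
x = 2165794 (x = Add(1349490, 816304) = 2165794)
Mul(Add(3134987, -2567715), Pow(Add(x, j), -1)) = Mul(Add(3134987, -2567715), Pow(Add(2165794, -152214), -1)) = Mul(567272, Pow(2013580, -1)) = Mul(567272, Rational(1, 2013580)) = Rational(141818, 503395)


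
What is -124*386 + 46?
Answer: -47818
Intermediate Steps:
-124*386 + 46 = -47864 + 46 = -47818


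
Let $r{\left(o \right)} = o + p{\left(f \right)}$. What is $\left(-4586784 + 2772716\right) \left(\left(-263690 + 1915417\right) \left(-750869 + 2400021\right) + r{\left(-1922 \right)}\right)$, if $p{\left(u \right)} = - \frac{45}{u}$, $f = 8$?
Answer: $- \frac{9882857006663254887}{2} \approx -4.9414 \cdot 10^{18}$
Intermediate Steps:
$r{\left(o \right)} = - \frac{45}{8} + o$ ($r{\left(o \right)} = o - \frac{45}{8} = - \frac{45}{8} + o$)
$\left(-4586784 + 2772716\right) \left(\left(-263690 + 1915417\right) \left(-750869 + 2400021\right) + r{\left(-1922 \right)}\right) = \left(-4586784 + 2772716\right) \left(\left(-263690 + 1915417\right) \left(-750869 + 2400021\right) - \frac{15421}{8}\right) = - 1814068 \left(1651727 \cdot 1649152 - \frac{15421}{8}\right) = - 1814068 \left(2723948885504 - \frac{15421}{8}\right) = \left(-1814068\right) \frac{21791591068611}{8} = - \frac{9882857006663254887}{2}$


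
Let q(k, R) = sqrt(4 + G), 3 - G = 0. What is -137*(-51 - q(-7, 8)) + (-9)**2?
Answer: 7068 + 137*sqrt(7) ≈ 7430.5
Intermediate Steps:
G = 3 (G = 3 - 1*0 = 3 + 0 = 3)
q(k, R) = sqrt(7) (q(k, R) = sqrt(4 + 3) = sqrt(7))
-137*(-51 - q(-7, 8)) + (-9)**2 = -137*(-51 - sqrt(7)) + (-9)**2 = (6987 + 137*sqrt(7)) + 81 = 7068 + 137*sqrt(7)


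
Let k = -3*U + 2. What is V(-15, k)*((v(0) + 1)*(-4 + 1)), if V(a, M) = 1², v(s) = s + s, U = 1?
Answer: -3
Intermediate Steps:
k = -1 (k = -3*1 + 2 = -3 + 2 = -1)
v(s) = 2*s
V(a, M) = 1
V(-15, k)*((v(0) + 1)*(-4 + 1)) = 1*((2*0 + 1)*(-4 + 1)) = 1*((0 + 1)*(-3)) = 1*(1*(-3)) = 1*(-3) = -3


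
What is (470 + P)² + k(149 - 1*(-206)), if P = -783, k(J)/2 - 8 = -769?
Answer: 96447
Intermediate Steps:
k(J) = -1522 (k(J) = 16 + 2*(-769) = 16 - 1538 = -1522)
(470 + P)² + k(149 - 1*(-206)) = (470 - 783)² - 1522 = (-313)² - 1522 = 97969 - 1522 = 96447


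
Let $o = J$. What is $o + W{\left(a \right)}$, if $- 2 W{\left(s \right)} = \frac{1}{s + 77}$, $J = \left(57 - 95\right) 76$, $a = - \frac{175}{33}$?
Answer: $- \frac{13666049}{4732} \approx -2888.0$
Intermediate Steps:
$a = - \frac{175}{33}$ ($a = \left(-175\right) \frac{1}{33} = - \frac{175}{33} \approx -5.303$)
$J = -2888$ ($J = \left(-38\right) 76 = -2888$)
$W{\left(s \right)} = - \frac{1}{2 \left(77 + s\right)}$ ($W{\left(s \right)} = - \frac{1}{2 \left(s + 77\right)} = - \frac{1}{2 \left(77 + s\right)}$)
$o = -2888$
$o + W{\left(a \right)} = -2888 - \frac{1}{154 + 2 \left(- \frac{175}{33}\right)} = -2888 - \frac{1}{154 - \frac{350}{33}} = -2888 - \frac{1}{\frac{4732}{33}} = -2888 - \frac{33}{4732} = - \frac{13666049}{4732}$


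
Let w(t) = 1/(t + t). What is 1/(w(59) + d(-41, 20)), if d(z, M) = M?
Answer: 118/2361 ≈ 0.049979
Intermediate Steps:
w(t) = 1/(2*t)
1/(w(59) + d(-41, 20)) = 1/((1/2)/59 + 20) = 1/((1/2)*(1/59) + 20) = 1/(1/118 + 20) = 1/(2361/118) = 118/2361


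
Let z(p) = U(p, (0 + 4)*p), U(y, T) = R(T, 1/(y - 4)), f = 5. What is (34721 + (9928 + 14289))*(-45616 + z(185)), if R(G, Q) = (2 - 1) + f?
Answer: -2688162180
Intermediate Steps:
R(G, Q) = 6 (R(G, Q) = (2 - 1) + 5 = 1 + 5 = 6)
U(y, T) = 6
z(p) = 6
(34721 + (9928 + 14289))*(-45616 + z(185)) = (34721 + (9928 + 14289))*(-45616 + 6) = (34721 + 24217)*(-45610) = 58938*(-45610) = -2688162180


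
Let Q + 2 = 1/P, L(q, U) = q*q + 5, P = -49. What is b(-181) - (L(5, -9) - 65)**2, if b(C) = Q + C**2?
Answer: 1545165/49 ≈ 31534.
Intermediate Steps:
L(q, U) = 5 + q**2 (L(q, U) = q**2 + 5 = 5 + q**2)
Q = -99/49 (Q = -2 + 1/(-49) = -2 - 1/49 = -99/49 ≈ -2.0204)
b(C) = -99/49 + C**2
b(-181) - (L(5, -9) - 65)**2 = (-99/49 + (-181)**2) - ((5 + 5**2) - 65)**2 = (-99/49 + 32761) - ((5 + 25) - 65)**2 = 1605190/49 - (30 - 65)**2 = 1605190/49 - 1*(-35)**2 = 1605190/49 - 1*1225 = 1605190/49 - 1225 = 1545165/49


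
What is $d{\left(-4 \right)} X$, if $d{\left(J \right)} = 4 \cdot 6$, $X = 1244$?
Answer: $29856$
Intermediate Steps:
$d{\left(J \right)} = 24$
$d{\left(-4 \right)} X = 24 \cdot 1244 = 29856$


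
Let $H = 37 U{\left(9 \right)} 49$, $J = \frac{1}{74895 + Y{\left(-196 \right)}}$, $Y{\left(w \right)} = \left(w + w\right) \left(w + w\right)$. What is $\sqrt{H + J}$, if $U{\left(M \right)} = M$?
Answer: $\frac{2 \sqrt{213096823887259}}{228559} \approx 127.74$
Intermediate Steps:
$Y{\left(w \right)} = 4 w^{2}$ ($Y{\left(w \right)} = 2 w 2 w = 4 w^{2}$)
$J = \frac{1}{228559}$ ($J = \frac{1}{74895 + 4 \left(-196\right)^{2}} = \frac{1}{74895 + 4 \cdot 38416} = \frac{1}{74895 + 153664} = \frac{1}{228559} \approx 4.3752 \cdot 10^{-6}$)
$H = 16317$ ($H = 37 \cdot 9 \cdot 49 = 333 \cdot 49 = 16317$)
$\sqrt{H + J} = \sqrt{16317 + \frac{1}{228559}} = \sqrt{\frac{3729397204}{228559}} = \frac{2 \sqrt{213096823887259}}{228559}$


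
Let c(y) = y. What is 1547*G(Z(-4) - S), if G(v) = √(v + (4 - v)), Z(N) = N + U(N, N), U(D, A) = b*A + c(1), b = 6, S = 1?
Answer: 3094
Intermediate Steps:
U(D, A) = 1 + 6*A (U(D, A) = 6*A + 1 = 1 + 6*A)
Z(N) = 1 + 7*N (Z(N) = N + (1 + 6*N) = 1 + 7*N)
G(v) = 2 (G(v) = √4 = 2)
1547*G(Z(-4) - S) = 1547*2 = 3094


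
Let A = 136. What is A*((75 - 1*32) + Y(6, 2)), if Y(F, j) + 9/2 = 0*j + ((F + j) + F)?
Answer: 7140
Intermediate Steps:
Y(F, j) = -9/2 + j + 2*F (Y(F, j) = -9/2 + (0*j + ((F + j) + F)) = -9/2 + (0 + (j + 2*F)) = -9/2 + (j + 2*F) = -9/2 + j + 2*F)
A*((75 - 1*32) + Y(6, 2)) = 136*((75 - 1*32) + (-9/2 + 2 + 2*6)) = 136*((75 - 32) + (-9/2 + 2 + 12)) = 136*(43 + 19/2) = 136*(105/2) = 7140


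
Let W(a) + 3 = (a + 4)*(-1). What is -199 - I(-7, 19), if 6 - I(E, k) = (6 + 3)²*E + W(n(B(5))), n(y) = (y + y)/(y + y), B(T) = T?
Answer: -780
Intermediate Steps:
n(y) = 1 (n(y) = (2*y)/((2*y)) = (2*y)*(1/(2*y)) = 1)
W(a) = -7 - a (W(a) = -3 + (a + 4)*(-1) = -3 + (4 + a)*(-1) = -3 + (-4 - a) = -7 - a)
I(E, k) = 14 - 81*E (I(E, k) = 6 - ((6 + 3)²*E + (-7 - 1*1)) = 6 - (9²*E + (-7 - 1)) = 6 - (81*E - 8) = 6 - (-8 + 81*E) = 6 + (8 - 81*E) = 14 - 81*E)
-199 - I(-7, 19) = -199 - (14 - 81*(-7)) = -199 - (14 + 567) = -199 - 1*581 = -199 - 581 = -780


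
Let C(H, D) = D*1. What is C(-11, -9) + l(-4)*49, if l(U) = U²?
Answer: 775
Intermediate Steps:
C(H, D) = D
C(-11, -9) + l(-4)*49 = -9 + (-4)²*49 = -9 + 16*49 = -9 + 784 = 775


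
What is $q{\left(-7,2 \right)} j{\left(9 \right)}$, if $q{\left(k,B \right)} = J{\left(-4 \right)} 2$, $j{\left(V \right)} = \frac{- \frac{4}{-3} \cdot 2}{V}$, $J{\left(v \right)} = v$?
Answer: $- \frac{64}{27} \approx -2.3704$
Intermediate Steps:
$j{\left(V \right)} = \frac{8}{3 V}$ ($j{\left(V \right)} = \frac{\left(-4\right) \left(- \frac{1}{3}\right) 2}{V} = \frac{\frac{4}{3} \cdot 2}{V} = \frac{8}{3 V}$)
$q{\left(k,B \right)} = -8$ ($q{\left(k,B \right)} = \left(-4\right) 2 = -8$)
$q{\left(-7,2 \right)} j{\left(9 \right)} = - 8 \frac{8}{3 \cdot 9} = - 8 \cdot \frac{8}{3} \cdot \frac{1}{9} = \left(-8\right) \frac{8}{27} = - \frac{64}{27}$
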